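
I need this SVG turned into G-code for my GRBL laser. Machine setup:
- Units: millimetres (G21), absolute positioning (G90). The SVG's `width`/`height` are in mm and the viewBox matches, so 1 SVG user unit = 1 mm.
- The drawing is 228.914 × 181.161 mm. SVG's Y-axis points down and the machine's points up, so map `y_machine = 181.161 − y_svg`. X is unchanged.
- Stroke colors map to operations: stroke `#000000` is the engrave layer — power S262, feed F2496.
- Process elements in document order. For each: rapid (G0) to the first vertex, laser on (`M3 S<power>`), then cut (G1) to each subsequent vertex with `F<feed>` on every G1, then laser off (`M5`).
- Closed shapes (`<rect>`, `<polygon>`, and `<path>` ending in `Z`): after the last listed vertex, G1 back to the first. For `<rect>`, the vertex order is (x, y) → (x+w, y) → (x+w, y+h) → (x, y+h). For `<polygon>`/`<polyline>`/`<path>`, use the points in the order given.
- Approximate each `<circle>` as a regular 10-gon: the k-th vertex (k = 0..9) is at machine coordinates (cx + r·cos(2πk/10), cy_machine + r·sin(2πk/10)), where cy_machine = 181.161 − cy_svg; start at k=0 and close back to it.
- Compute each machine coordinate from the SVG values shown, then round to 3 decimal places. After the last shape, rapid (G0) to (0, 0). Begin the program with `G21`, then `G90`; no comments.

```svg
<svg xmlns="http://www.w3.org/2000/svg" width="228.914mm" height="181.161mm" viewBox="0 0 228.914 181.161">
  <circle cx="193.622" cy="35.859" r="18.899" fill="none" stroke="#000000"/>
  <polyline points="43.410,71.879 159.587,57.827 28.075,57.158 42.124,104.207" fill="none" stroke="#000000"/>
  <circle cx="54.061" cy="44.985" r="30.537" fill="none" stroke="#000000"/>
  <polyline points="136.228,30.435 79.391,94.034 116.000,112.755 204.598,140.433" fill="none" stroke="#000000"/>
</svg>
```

G21
G90
G0 X212.521 Y145.302
M3 S262
G1 X208.912 Y156.411 F2496
G1 X199.462 Y163.276 F2496
G1 X187.782 Y163.276 F2496
G1 X178.332 Y156.411 F2496
G1 X174.723 Y145.302 F2496
G1 X178.332 Y134.193 F2496
G1 X187.782 Y127.328 F2496
G1 X199.462 Y127.328 F2496
G1 X208.912 Y134.193 F2496
G1 X212.521 Y145.302 F2496
M5
G0 X43.410 Y109.282
M3 S262
G1 X159.587 Y123.334 F2496
G1 X28.075 Y124.003 F2496
G1 X42.124 Y76.954 F2496
M5
G0 X84.598 Y136.176
M3 S262
G1 X78.766 Y154.125 F2496
G1 X63.497 Y165.218 F2496
G1 X44.625 Y165.218 F2496
G1 X29.356 Y154.125 F2496
G1 X23.524 Y136.176 F2496
G1 X29.356 Y118.227 F2496
G1 X44.625 Y107.134 F2496
G1 X63.497 Y107.134 F2496
G1 X78.766 Y118.227 F2496
G1 X84.598 Y136.176 F2496
M5
G0 X136.228 Y150.726
M3 S262
G1 X79.391 Y87.127 F2496
G1 X116.000 Y68.406 F2496
G1 X204.598 Y40.728 F2496
M5
G0 X0.000 Y0.000

Since the viewBox matches the mm dimensions, user units are millimetres directly. The only transform is the Y-flip y_m = 181.161 − y_svg.

Shape 1 is a circle drawn with `<circle>`. Its stroke #000000 means engrave at S262, F2496. After flipping Y the toolpath is (212.521,145.302) → (208.912,156.411) → (199.462,163.276) → (187.782,163.276) → (178.332,156.411) → (174.723,145.302) → (178.332,134.193) → (187.782,127.328) → (199.462,127.328) → (208.912,134.193) → (212.521,145.302), returning to the start.

Shape 2 is a open polyline drawn with `<polyline>`. Its stroke #000000 means engrave at S262, F2496. After flipping Y the toolpath is (43.410,109.282) → (159.587,123.334) → (28.075,124.003) → (42.124,76.954).

Shape 3 is a circle drawn with `<circle>`. Its stroke #000000 means engrave at S262, F2496. After flipping Y the toolpath is (84.598,136.176) → (78.766,154.125) → (63.497,165.218) → (44.625,165.218) → (29.356,154.125) → (23.524,136.176) → (29.356,118.227) → (44.625,107.134) → (63.497,107.134) → (78.766,118.227) → (84.598,136.176), returning to the start.

Shape 4 is a open polyline drawn with `<polyline>`. Its stroke #000000 means engrave at S262, F2496. After flipping Y the toolpath is (136.228,150.726) → (79.391,87.127) → (116.000,68.406) → (204.598,40.728).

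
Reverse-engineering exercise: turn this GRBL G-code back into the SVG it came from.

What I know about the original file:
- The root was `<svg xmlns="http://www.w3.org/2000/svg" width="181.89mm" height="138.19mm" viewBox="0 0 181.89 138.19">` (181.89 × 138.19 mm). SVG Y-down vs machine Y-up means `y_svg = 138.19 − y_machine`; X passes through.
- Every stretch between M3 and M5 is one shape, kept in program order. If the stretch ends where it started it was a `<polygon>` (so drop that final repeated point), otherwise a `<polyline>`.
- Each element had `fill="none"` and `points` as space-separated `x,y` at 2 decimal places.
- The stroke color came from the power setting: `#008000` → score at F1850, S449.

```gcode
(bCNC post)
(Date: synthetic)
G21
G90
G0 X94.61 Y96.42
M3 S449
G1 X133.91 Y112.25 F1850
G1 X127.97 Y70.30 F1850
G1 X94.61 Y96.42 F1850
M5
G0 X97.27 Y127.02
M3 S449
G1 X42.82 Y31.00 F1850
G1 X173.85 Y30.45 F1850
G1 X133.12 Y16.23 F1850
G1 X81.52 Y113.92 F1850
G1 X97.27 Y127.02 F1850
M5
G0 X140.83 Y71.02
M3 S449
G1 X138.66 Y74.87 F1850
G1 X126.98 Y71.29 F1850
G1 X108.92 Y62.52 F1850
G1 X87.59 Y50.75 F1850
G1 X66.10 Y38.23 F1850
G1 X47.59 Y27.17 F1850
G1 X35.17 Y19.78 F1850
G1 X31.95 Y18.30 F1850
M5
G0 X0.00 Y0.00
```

Each laser-on run becomes one SVG element. Flip Y back into SVG space with y_svg = 138.19 − y_machine. Every run uses S449, so all elements get stroke `#008000` (score).

Run 1: The run returns to its start, so emit a `<polygon>` with points (Y-flipped): 94.61,41.77 133.91,25.94 127.97,67.89.

Run 2: The run returns to its start, so emit a `<polygon>` with points (Y-flipped): 97.27,11.17 42.82,107.19 173.85,107.74 133.12,121.96 81.52,24.27.

Run 3: The run is open, so emit a `<polyline>` with points (Y-flipped): 140.83,67.17 138.66,63.32 126.98,66.90 108.92,75.67 87.59,87.44 66.10,99.96 47.59,111.02 35.17,118.41 31.95,119.89.

<svg xmlns="http://www.w3.org/2000/svg" width="181.89mm" height="138.19mm" viewBox="0 0 181.89 138.19">
  <polygon points="94.61,41.77 133.91,25.94 127.97,67.89" fill="none" stroke="#008000"/>
  <polygon points="97.27,11.17 42.82,107.19 173.85,107.74 133.12,121.96 81.52,24.27" fill="none" stroke="#008000"/>
  <polyline points="140.83,67.17 138.66,63.32 126.98,66.90 108.92,75.67 87.59,87.44 66.10,99.96 47.59,111.02 35.17,118.41 31.95,119.89" fill="none" stroke="#008000"/>
</svg>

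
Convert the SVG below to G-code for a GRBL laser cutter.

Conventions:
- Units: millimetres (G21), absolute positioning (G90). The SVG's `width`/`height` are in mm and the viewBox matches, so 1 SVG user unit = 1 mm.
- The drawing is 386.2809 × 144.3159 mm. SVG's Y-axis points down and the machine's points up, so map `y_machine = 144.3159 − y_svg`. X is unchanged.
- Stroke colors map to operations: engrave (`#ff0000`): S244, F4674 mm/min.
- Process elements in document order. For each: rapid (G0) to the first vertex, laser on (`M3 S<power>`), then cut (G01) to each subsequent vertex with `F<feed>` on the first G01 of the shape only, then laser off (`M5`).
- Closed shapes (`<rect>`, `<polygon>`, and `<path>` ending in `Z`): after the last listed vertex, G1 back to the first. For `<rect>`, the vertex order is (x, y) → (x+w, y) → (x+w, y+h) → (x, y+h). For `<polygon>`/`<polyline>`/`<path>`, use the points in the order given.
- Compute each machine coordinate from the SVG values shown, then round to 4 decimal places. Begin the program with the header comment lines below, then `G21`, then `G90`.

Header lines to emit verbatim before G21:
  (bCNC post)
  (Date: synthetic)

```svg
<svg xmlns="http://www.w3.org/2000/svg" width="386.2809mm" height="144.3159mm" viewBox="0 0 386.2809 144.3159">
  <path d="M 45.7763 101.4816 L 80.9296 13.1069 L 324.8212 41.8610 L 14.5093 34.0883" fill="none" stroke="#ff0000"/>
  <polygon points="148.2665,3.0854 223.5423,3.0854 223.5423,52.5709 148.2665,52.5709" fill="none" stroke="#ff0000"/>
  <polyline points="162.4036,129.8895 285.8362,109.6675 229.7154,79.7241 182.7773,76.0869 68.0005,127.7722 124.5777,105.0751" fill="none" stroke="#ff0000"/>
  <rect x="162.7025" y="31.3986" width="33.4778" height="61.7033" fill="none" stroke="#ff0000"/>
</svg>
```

Since the viewBox matches the mm dimensions, user units are millimetres directly. The only transform is the Y-flip y_m = 144.3159 − y_svg.

Shape 1 is a open polyline drawn with `<path>`. Its stroke #ff0000 means engrave at S244, F4674. After flipping Y the toolpath is (45.7763,42.8343) → (80.9296,131.2090) → (324.8212,102.4549) → (14.5093,110.2276).

Shape 2 is a rectangle drawn with `<polygon>`. Its stroke #ff0000 means engrave at S244, F4674. After flipping Y the toolpath is (148.2665,141.2305) → (223.5423,141.2305) → (223.5423,91.7450) → (148.2665,91.7450) → (148.2665,141.2305), returning to the start.

Shape 3 is a open polyline drawn with `<polyline>`. Its stroke #ff0000 means engrave at S244, F4674. After flipping Y the toolpath is (162.4036,14.4264) → (285.8362,34.6484) → (229.7154,64.5918) → (182.7773,68.2290) → (68.0005,16.5437) → (124.5777,39.2408).

Shape 4 is a rectangle drawn with `<rect>`. Its stroke #ff0000 means engrave at S244, F4674. After flipping Y the toolpath is (162.7025,112.9173) → (196.1803,112.9173) → (196.1803,51.2140) → (162.7025,51.2140) → (162.7025,112.9173), returning to the start.

(bCNC post)
(Date: synthetic)
G21
G90
G0 X45.7763 Y42.8343
M3 S244
G01 X80.9296 Y131.2090 F4674
G01 X324.8212 Y102.4549
G01 X14.5093 Y110.2276
M5
G0 X148.2665 Y141.2305
M3 S244
G01 X223.5423 Y141.2305 F4674
G01 X223.5423 Y91.7450
G01 X148.2665 Y91.7450
G01 X148.2665 Y141.2305
M5
G0 X162.4036 Y14.4264
M3 S244
G01 X285.8362 Y34.6484 F4674
G01 X229.7154 Y64.5918
G01 X182.7773 Y68.2290
G01 X68.0005 Y16.5437
G01 X124.5777 Y39.2408
M5
G0 X162.7025 Y112.9173
M3 S244
G01 X196.1803 Y112.9173 F4674
G01 X196.1803 Y51.2140
G01 X162.7025 Y51.2140
G01 X162.7025 Y112.9173
M5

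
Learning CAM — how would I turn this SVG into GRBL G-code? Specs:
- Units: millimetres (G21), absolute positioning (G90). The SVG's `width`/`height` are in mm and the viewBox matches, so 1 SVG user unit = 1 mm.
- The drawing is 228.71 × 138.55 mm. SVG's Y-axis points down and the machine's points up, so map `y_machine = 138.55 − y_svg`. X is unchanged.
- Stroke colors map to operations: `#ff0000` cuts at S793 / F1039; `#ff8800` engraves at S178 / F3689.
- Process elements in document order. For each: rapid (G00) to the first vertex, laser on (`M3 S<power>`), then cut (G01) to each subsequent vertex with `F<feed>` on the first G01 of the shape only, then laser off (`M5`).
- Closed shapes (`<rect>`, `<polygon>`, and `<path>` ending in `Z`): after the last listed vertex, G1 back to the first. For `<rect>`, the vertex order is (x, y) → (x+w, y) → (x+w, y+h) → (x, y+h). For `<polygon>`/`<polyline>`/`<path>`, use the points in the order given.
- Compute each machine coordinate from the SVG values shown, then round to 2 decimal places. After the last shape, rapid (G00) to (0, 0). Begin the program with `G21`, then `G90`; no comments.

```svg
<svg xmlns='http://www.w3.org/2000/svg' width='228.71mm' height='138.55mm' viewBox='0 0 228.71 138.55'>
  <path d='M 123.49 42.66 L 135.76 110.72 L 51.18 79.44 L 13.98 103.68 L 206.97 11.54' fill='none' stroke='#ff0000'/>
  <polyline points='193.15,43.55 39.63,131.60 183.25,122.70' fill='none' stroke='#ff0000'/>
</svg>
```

G21
G90
G00 X123.49 Y95.89
M3 S793
G01 X135.76 Y27.83 F1039
G01 X51.18 Y59.11
G01 X13.98 Y34.87
G01 X206.97 Y127.01
M5
G00 X193.15 Y95.00
M3 S793
G01 X39.63 Y6.95 F1039
G01 X183.25 Y15.85
M5
G00 X0.00 Y0.00

1 u = 1 mm; y_m = 138.55 − y.

[1] `<path>` open polyline, #ff0000→cut S793 F1039: (123.49,95.89) → (135.76,27.83) → (51.18,59.11) → (13.98,34.87) → (206.97,127.01)

[2] `<polyline>` open polyline, #ff0000→cut S793 F1039: (193.15,95.00) → (39.63,6.95) → (183.25,15.85)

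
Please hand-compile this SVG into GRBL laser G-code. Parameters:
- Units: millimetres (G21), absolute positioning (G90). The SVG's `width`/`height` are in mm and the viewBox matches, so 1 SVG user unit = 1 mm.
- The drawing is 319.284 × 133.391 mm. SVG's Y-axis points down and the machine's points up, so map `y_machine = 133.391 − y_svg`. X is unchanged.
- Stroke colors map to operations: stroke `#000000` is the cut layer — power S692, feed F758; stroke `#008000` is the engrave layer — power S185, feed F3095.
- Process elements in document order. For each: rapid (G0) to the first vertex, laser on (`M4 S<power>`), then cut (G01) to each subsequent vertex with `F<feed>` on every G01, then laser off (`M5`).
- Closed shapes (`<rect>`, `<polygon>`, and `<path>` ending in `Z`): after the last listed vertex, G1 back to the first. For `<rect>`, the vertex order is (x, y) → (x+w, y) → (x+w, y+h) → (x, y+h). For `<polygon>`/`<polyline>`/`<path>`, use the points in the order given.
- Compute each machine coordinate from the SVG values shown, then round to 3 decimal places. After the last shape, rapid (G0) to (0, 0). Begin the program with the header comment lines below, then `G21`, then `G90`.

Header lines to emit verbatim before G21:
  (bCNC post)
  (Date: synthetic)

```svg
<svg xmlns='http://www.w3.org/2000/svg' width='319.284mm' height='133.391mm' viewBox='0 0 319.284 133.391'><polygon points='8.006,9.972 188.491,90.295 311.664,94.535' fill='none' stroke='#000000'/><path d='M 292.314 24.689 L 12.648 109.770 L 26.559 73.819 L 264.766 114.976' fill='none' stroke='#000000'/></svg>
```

(bCNC post)
(Date: synthetic)
G21
G90
G0 X8.006 Y123.419
M4 S692
G01 X188.491 Y43.096 F758
G01 X311.664 Y38.856 F758
G01 X8.006 Y123.419 F758
M5
G0 X292.314 Y108.702
M4 S692
G01 X12.648 Y23.621 F758
G01 X26.559 Y59.572 F758
G01 X264.766 Y18.415 F758
M5
G0 X0.000 Y0.000

1 u = 1 mm; y_m = 133.391 − y.

[1] `<polygon>` closed polygon, #000000→cut S692 F758: (8.006,123.419) → (188.491,43.096) → (311.664,38.856) → (8.006,123.419) (closed)

[2] `<path>` open polyline, #000000→cut S692 F758: (292.314,108.702) → (12.648,23.621) → (26.559,59.572) → (264.766,18.415)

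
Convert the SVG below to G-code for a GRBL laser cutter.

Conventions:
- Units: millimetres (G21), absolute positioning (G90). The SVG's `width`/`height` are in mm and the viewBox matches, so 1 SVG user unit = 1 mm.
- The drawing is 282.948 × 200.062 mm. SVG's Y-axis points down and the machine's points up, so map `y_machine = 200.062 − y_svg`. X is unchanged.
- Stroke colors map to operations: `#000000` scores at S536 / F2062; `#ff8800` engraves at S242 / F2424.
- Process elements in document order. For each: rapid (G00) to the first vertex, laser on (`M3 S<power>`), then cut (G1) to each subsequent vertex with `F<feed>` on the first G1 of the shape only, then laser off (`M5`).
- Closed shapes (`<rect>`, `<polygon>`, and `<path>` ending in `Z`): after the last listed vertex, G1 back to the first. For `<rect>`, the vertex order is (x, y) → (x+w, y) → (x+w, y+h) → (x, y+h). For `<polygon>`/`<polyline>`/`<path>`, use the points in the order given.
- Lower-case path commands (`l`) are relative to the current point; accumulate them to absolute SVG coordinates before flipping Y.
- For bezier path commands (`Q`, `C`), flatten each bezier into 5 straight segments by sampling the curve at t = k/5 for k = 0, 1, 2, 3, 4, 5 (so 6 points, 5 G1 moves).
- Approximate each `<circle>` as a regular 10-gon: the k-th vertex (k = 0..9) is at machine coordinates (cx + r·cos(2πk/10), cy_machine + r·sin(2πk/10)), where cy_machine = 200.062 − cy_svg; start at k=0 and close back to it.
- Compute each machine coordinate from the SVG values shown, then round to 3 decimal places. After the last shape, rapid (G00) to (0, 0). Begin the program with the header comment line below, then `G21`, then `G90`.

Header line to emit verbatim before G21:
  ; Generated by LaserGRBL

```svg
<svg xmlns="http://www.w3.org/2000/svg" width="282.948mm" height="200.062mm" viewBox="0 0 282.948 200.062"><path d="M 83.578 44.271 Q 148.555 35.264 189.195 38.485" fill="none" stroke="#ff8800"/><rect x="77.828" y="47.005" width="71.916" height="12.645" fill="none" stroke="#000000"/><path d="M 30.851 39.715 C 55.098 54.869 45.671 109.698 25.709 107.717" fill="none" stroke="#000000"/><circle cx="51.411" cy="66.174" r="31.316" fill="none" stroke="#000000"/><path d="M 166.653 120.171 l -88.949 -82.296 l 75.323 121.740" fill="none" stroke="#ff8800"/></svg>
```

; Generated by LaserGRBL
G21
G90
G00 X83.578 Y155.791
M3 S242
G1 X108.595 Y158.905 F2424
G1 X131.666 Y161.040
G1 X152.789 Y162.197
G1 X171.966 Y162.376
G1 X189.195 Y161.577
M5
G00 X77.828 Y153.057
M3 S536
G1 X149.744 Y153.057 F2062
G1 X149.744 Y140.412
G1 X77.828 Y140.412
G1 X77.828 Y153.057
M5
G00 X30.851 Y160.347
M3 S536
G1 X41.543 Y147.265 F2062
G1 X45.265 Y129.293
G1 X43.126 Y111.062
G1 X36.237 Y97.202
G1 X25.709 Y92.345
M5
G00 X82.727 Y133.888
M3 S536
G1 X76.746 Y152.295 F2062
G1 X61.088 Y163.671
G1 X41.734 Y163.671
G1 X26.076 Y152.295
G1 X20.095 Y133.888
G1 X26.076 Y115.481
G1 X41.734 Y104.105
G1 X61.088 Y104.105
G1 X76.746 Y115.481
G1 X82.727 Y133.888
M5
G00 X166.653 Y79.891
M3 S242
G1 X77.704 Y162.187 F2424
G1 X153.027 Y40.447
M5
G00 X0.000 Y0.000

viewBox `0 0 282.948 200.062` with mm width/height → 1 unit = 1 mm. Flip: y_m = 200.062 − y_svg.

**Shape 1** — `<path>` quadratic bezier, stroke `#ff8800` → engrave (S242, F2424). Control points (SVG): P0=(83.578,44.271), P1=(148.555,35.264), P2=(189.195,38.485); sampled at t=k/5. Machine vertices: (83.578,155.791) → (108.595,158.905) → (131.666,161.040) → (152.789,162.197) → (171.966,162.376) → (189.195,161.577). Open path.

**Shape 2** — `<rect>` rectangle, stroke `#000000` → score (S536, F2062). Machine vertices: (77.828,153.057) → (149.744,153.057) → (149.744,140.412) → (77.828,140.412) → (77.828,153.057). Closed: final G1 returns to the first vertex.

**Shape 3** — `<path>` cubic bezier, stroke `#000000` → score (S536, F2062). Control points (SVG): P0=(30.851,39.715), P1=(55.098,54.869), P2=(45.671,109.698), P3=(25.709,107.717); sampled at t=k/5. Machine vertices: (30.851,160.347) → (41.543,147.265) → (45.265,129.293) → (43.126,111.062) → (36.237,97.202) → (25.709,92.345). Open path.

**Shape 4** — `<circle>` circle, stroke `#000000` → score (S536, F2062). Machine vertices: (82.727,133.888) → (76.746,152.295) → (61.088,163.671) → (41.734,163.671) → (26.076,152.295) → (20.095,133.888) → (26.076,115.481) → (41.734,104.105) → (61.088,104.105) → (76.746,115.481) → (82.727,133.888). Closed: final G1 returns to the first vertex.

**Shape 5** — `<path>` open polyline, stroke `#ff8800` → engrave (S242, F2424). Machine vertices: (166.653,79.891) → (77.704,162.187) → (153.027,40.447). Open path.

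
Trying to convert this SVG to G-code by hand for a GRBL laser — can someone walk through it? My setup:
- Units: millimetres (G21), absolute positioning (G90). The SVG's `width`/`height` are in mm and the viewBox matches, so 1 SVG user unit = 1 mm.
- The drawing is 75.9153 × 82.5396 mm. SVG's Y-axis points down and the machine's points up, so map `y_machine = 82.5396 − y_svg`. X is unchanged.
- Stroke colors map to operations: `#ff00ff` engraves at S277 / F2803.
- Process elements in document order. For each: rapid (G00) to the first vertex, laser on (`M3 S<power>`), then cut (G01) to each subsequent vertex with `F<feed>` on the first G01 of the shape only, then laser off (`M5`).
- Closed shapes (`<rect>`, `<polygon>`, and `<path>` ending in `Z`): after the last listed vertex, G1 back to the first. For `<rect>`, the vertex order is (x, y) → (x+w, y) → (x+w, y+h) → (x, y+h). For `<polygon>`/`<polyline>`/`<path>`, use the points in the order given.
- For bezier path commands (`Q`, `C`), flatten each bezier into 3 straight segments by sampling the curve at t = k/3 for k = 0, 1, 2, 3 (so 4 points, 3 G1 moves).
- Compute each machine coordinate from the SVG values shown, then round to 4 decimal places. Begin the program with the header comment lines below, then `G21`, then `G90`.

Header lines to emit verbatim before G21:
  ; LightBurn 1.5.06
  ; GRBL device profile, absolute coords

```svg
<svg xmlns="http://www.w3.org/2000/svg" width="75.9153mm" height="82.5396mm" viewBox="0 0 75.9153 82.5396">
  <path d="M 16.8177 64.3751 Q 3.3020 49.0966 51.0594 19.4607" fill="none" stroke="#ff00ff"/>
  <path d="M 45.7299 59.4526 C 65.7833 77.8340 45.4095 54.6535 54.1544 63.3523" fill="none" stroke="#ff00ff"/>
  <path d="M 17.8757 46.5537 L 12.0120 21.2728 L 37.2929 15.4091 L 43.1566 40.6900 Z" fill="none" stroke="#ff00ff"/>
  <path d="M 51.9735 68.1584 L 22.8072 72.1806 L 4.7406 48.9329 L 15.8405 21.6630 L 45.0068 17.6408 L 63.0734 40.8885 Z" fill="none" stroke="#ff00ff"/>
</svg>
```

; LightBurn 1.5.06
; GRBL device profile, absolute coords
G21
G90
G00 X16.8177 Y18.1645
M3 S277
G01 X14.6154 Y29.9454 F2803
G01 X26.0293 Y44.9169
G01 X51.0594 Y63.0789
M5
G00 X45.7299 Y23.0870
M3 S277
G01 X54.8833 Y15.8395 F2803
G01 X52.5400 Y19.9797
G01 X54.1544 Y19.1873
M5
G00 X17.8757 Y35.9859
M3 S277
G01 X12.0120 Y61.2668 F2803
G01 X37.2929 Y67.1305
G01 X43.1566 Y41.8496
G01 X17.8757 Y35.9859
M5
G00 X51.9735 Y14.3812
M3 S277
G01 X22.8072 Y10.3590 F2803
G01 X4.7406 Y33.6067
G01 X15.8405 Y60.8766
G01 X45.0068 Y64.8988
G01 X63.0734 Y41.6511
G01 X51.9735 Y14.3812
M5

1 u = 1 mm; y_m = 82.5396 − y.

[1] `<path>` quadratic bezier, #ff00ff→engrave S277 F2803: (16.8177,18.1645) → (14.6154,29.9454) → (26.0293,44.9169) → (51.0594,63.0789)

[2] `<path>` cubic bezier, #ff00ff→engrave S277 F2803: (45.7299,23.0870) → (54.8833,15.8395) → (52.5400,19.9797) → (54.1544,19.1873)

[3] `<path>` regular polygon, #ff00ff→engrave S277 F2803: (17.8757,35.9859) → (12.0120,61.2668) → (37.2929,67.1305) → (43.1566,41.8496) → (17.8757,35.9859) (closed)

[4] `<path>` regular polygon, #ff00ff→engrave S277 F2803: (51.9735,14.3812) → (22.8072,10.3590) → (4.7406,33.6067) → (15.8405,60.8766) → (45.0068,64.8988) → (63.0734,41.6511) → (51.9735,14.3812) (closed)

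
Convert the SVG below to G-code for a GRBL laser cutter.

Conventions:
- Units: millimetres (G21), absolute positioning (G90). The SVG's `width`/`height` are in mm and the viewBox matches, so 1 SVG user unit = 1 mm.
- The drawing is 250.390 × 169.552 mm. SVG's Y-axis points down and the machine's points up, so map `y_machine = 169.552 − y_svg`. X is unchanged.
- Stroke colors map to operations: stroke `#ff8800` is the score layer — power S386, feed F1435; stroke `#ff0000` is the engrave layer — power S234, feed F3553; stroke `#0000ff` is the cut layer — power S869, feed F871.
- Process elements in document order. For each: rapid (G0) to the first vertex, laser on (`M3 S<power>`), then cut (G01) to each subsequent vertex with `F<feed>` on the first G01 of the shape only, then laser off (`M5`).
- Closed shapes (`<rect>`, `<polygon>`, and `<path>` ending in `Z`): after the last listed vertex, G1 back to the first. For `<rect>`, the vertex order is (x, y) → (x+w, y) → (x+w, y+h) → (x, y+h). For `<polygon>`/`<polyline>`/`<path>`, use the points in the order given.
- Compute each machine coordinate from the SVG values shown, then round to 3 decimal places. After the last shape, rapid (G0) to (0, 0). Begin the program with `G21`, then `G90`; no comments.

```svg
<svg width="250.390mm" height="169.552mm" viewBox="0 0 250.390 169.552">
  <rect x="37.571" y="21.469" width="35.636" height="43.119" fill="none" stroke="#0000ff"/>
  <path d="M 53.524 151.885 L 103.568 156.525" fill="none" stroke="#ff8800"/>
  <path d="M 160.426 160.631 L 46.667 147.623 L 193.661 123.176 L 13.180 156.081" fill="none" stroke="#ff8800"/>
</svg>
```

G21
G90
G0 X37.571 Y148.083
M3 S869
G01 X73.207 Y148.083 F871
G01 X73.207 Y104.964
G01 X37.571 Y104.964
G01 X37.571 Y148.083
M5
G0 X53.524 Y17.667
M3 S386
G01 X103.568 Y13.027 F1435
M5
G0 X160.426 Y8.921
M3 S386
G01 X46.667 Y21.929 F1435
G01 X193.661 Y46.376
G01 X13.180 Y13.471
M5
G0 X0.000 Y0.000

1 u = 1 mm; y_m = 169.552 − y.

[1] `<rect>` rectangle, #0000ff→cut S869 F871: (37.571,148.083) → (73.207,148.083) → (73.207,104.964) → (37.571,104.964) → (37.571,148.083) (closed)

[2] `<path>` line segment, #ff8800→score S386 F1435: (53.524,17.667) → (103.568,13.027)

[3] `<path>` open polyline, #ff8800→score S386 F1435: (160.426,8.921) → (46.667,21.929) → (193.661,46.376) → (13.180,13.471)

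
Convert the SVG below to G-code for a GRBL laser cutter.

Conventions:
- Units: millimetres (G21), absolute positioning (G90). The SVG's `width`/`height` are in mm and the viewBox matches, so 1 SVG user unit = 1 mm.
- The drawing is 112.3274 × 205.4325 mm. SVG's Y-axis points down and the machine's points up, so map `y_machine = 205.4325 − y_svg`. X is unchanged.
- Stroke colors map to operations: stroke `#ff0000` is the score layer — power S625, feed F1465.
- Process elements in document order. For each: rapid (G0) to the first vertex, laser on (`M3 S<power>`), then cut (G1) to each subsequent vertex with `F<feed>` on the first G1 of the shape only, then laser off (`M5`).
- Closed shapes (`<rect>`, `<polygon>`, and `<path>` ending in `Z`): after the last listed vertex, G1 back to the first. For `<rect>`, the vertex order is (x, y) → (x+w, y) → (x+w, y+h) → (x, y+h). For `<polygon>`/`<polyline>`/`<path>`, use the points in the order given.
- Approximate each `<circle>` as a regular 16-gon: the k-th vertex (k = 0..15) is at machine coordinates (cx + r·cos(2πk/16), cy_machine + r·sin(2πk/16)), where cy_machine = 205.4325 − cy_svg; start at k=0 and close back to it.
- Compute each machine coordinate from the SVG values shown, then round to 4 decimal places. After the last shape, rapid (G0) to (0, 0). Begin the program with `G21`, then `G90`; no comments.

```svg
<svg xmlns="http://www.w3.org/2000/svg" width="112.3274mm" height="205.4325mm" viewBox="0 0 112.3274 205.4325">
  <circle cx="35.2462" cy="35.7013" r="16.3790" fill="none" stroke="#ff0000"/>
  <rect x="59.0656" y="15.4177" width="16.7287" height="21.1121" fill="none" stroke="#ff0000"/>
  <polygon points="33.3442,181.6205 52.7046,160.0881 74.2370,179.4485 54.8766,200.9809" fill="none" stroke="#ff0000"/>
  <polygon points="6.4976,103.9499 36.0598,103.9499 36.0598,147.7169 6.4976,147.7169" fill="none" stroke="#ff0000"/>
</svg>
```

viewBox `0 0 112.3274 205.4325` with mm width/height → 1 unit = 1 mm. Flip: y_m = 205.4325 − y_svg.

**Shape 1** — `<circle>` circle, stroke `#ff0000` → score (S625, F1465). Machine vertices: (51.6252,169.7312) → (50.3784,175.9992) → (46.8279,181.3129) → (41.5142,184.8634) → (35.2462,186.1102) → (28.9782,184.8634) → (23.6645,181.3129) → (20.1140,175.9992) → (18.8672,169.7312) → (20.1140,163.4632) → (23.6645,158.1495) → (28.9782,154.5990) → (35.2462,153.3522) → (41.5142,154.5990) → (46.8279,158.1495) → (50.3784,163.4632) → (51.6252,169.7312). Closed: final G1 returns to the first vertex.

**Shape 2** — `<rect>` rectangle, stroke `#ff0000` → score (S625, F1465). Machine vertices: (59.0656,190.0148) → (75.7943,190.0148) → (75.7943,168.9027) → (59.0656,168.9027) → (59.0656,190.0148). Closed: final G1 returns to the first vertex.

**Shape 3** — `<polygon>` regular polygon, stroke `#ff0000` → score (S625, F1465). Machine vertices: (33.3442,23.8120) → (52.7046,45.3444) → (74.2370,25.9840) → (54.8766,4.4516) → (33.3442,23.8120). Closed: final G1 returns to the first vertex.

**Shape 4** — `<polygon>` rectangle, stroke `#ff0000` → score (S625, F1465). Machine vertices: (6.4976,101.4826) → (36.0598,101.4826) → (36.0598,57.7156) → (6.4976,57.7156) → (6.4976,101.4826). Closed: final G1 returns to the first vertex.

G21
G90
G0 X51.6252 Y169.7312
M3 S625
G1 X50.3784 Y175.9992 F1465
G1 X46.8279 Y181.3129
G1 X41.5142 Y184.8634
G1 X35.2462 Y186.1102
G1 X28.9782 Y184.8634
G1 X23.6645 Y181.3129
G1 X20.1140 Y175.9992
G1 X18.8672 Y169.7312
G1 X20.1140 Y163.4632
G1 X23.6645 Y158.1495
G1 X28.9782 Y154.5990
G1 X35.2462 Y153.3522
G1 X41.5142 Y154.5990
G1 X46.8279 Y158.1495
G1 X50.3784 Y163.4632
G1 X51.6252 Y169.7312
M5
G0 X59.0656 Y190.0148
M3 S625
G1 X75.7943 Y190.0148 F1465
G1 X75.7943 Y168.9027
G1 X59.0656 Y168.9027
G1 X59.0656 Y190.0148
M5
G0 X33.3442 Y23.8120
M3 S625
G1 X52.7046 Y45.3444 F1465
G1 X74.2370 Y25.9840
G1 X54.8766 Y4.4516
G1 X33.3442 Y23.8120
M5
G0 X6.4976 Y101.4826
M3 S625
G1 X36.0598 Y101.4826 F1465
G1 X36.0598 Y57.7156
G1 X6.4976 Y57.7156
G1 X6.4976 Y101.4826
M5
G0 X0.0000 Y0.0000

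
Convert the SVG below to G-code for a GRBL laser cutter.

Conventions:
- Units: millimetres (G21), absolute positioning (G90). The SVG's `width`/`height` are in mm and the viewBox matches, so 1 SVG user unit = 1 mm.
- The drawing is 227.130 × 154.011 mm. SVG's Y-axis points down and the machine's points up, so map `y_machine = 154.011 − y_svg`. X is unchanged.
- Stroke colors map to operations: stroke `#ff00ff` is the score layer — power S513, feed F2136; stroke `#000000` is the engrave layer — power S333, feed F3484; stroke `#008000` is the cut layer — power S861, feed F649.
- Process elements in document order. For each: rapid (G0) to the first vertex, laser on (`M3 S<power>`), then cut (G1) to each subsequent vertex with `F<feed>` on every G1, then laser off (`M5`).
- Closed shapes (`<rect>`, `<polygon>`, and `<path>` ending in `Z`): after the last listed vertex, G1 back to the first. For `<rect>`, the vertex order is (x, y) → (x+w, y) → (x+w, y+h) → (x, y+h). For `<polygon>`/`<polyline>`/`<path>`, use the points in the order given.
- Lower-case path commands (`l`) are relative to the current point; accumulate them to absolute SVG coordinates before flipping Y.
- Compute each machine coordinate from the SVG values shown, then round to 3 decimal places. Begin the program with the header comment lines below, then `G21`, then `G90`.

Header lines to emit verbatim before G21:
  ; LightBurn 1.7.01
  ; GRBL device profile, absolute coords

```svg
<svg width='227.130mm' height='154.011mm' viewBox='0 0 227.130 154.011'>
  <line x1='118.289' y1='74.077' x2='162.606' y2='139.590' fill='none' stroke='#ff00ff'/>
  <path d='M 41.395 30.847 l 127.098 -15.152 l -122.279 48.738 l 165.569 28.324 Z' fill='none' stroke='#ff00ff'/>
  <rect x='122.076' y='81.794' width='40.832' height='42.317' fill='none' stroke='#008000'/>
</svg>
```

1 u = 1 mm; y_m = 154.011 − y.

[1] `<line>` line segment, #ff00ff→score S513 F2136: (118.289,79.934) → (162.606,14.421)

[2] `<path>` closed polygon, #ff00ff→score S513 F2136: (41.395,123.164) → (168.493,138.316) → (46.214,89.578) → (211.783,61.254) → (41.395,123.164) (closed)

[3] `<rect>` rectangle, #008000→cut S861 F649: (122.076,72.217) → (162.908,72.217) → (162.908,29.900) → (122.076,29.900) → (122.076,72.217) (closed)

; LightBurn 1.7.01
; GRBL device profile, absolute coords
G21
G90
G0 X118.289 Y79.934
M3 S513
G1 X162.606 Y14.421 F2136
M5
G0 X41.395 Y123.164
M3 S513
G1 X168.493 Y138.316 F2136
G1 X46.214 Y89.578 F2136
G1 X211.783 Y61.254 F2136
G1 X41.395 Y123.164 F2136
M5
G0 X122.076 Y72.217
M3 S861
G1 X162.908 Y72.217 F649
G1 X162.908 Y29.900 F649
G1 X122.076 Y29.900 F649
G1 X122.076 Y72.217 F649
M5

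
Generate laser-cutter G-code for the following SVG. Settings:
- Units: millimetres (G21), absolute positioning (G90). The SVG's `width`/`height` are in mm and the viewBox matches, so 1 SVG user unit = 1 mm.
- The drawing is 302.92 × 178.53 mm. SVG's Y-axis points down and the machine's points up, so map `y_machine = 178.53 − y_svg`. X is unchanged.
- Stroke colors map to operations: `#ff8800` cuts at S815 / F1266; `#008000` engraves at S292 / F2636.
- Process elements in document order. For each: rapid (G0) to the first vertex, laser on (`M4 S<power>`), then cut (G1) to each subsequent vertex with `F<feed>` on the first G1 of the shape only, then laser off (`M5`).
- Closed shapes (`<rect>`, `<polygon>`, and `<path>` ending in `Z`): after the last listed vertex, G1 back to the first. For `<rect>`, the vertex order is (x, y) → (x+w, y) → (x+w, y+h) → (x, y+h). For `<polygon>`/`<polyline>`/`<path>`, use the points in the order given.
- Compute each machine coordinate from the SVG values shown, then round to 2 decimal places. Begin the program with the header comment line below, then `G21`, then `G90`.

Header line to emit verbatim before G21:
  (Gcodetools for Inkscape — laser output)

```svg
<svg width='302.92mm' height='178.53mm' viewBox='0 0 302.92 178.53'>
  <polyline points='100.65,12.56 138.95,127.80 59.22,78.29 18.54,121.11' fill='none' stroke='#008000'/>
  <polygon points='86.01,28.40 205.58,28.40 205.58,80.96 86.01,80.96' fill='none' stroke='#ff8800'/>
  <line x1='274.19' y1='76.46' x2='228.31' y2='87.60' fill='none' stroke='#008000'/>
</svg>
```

1 u = 1 mm; y_m = 178.53 − y.

[1] `<polyline>` open polyline, #008000→engrave S292 F2636: (100.65,165.97) → (138.95,50.73) → (59.22,100.24) → (18.54,57.42)

[2] `<polygon>` rectangle, #ff8800→cut S815 F1266: (86.01,150.13) → (205.58,150.13) → (205.58,97.57) → (86.01,97.57) → (86.01,150.13) (closed)

[3] `<line>` line segment, #008000→engrave S292 F2636: (274.19,102.07) → (228.31,90.93)

(Gcodetools for Inkscape — laser output)
G21
G90
G0 X100.65 Y165.97
M4 S292
G1 X138.95 Y50.73 F2636
G1 X59.22 Y100.24
G1 X18.54 Y57.42
M5
G0 X86.01 Y150.13
M4 S815
G1 X205.58 Y150.13 F1266
G1 X205.58 Y97.57
G1 X86.01 Y97.57
G1 X86.01 Y150.13
M5
G0 X274.19 Y102.07
M4 S292
G1 X228.31 Y90.93 F2636
M5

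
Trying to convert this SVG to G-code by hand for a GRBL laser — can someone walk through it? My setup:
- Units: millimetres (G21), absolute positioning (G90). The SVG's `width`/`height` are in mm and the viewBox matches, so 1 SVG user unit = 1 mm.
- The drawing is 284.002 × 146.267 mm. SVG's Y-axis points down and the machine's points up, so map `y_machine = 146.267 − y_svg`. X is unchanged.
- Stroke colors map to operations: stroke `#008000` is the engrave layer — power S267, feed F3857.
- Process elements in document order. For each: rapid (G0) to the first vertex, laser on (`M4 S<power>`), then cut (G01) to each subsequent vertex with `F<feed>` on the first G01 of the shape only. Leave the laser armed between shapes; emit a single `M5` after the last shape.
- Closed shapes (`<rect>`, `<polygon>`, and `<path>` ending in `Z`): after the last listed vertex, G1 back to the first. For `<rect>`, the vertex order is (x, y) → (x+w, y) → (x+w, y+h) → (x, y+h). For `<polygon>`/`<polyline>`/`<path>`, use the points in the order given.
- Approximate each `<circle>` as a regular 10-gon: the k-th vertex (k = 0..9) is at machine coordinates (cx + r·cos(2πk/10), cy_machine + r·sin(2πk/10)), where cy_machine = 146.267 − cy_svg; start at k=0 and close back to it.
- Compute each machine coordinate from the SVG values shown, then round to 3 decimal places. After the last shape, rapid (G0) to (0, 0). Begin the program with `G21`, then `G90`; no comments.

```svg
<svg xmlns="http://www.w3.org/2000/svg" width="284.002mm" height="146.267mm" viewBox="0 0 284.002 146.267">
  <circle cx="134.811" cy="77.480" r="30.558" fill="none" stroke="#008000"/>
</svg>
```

G21
G90
G0 X165.369 Y68.787
M4 S267
G01 X159.533 Y86.749 F3857
G01 X144.254 Y97.849
G01 X125.368 Y97.849
G01 X110.089 Y86.749
G01 X104.253 Y68.787
G01 X110.089 Y50.825
G01 X125.368 Y39.725
G01 X144.254 Y39.725
G01 X159.533 Y50.825
G01 X165.369 Y68.787
M5
G0 X0.000 Y0.000

Since the viewBox matches the mm dimensions, user units are millimetres directly. The only transform is the Y-flip y_m = 146.267 − y_svg.

Shape 1 is a circle drawn with `<circle>`. Its stroke #008000 means engrave at S267, F3857. After flipping Y the toolpath is (165.369,68.787) → (159.533,86.749) → (144.254,97.849) → (125.368,97.849) → (110.089,86.749) → (104.253,68.787) → (110.089,50.825) → (125.368,39.725) → (144.254,39.725) → (159.533,50.825) → (165.369,68.787), returning to the start.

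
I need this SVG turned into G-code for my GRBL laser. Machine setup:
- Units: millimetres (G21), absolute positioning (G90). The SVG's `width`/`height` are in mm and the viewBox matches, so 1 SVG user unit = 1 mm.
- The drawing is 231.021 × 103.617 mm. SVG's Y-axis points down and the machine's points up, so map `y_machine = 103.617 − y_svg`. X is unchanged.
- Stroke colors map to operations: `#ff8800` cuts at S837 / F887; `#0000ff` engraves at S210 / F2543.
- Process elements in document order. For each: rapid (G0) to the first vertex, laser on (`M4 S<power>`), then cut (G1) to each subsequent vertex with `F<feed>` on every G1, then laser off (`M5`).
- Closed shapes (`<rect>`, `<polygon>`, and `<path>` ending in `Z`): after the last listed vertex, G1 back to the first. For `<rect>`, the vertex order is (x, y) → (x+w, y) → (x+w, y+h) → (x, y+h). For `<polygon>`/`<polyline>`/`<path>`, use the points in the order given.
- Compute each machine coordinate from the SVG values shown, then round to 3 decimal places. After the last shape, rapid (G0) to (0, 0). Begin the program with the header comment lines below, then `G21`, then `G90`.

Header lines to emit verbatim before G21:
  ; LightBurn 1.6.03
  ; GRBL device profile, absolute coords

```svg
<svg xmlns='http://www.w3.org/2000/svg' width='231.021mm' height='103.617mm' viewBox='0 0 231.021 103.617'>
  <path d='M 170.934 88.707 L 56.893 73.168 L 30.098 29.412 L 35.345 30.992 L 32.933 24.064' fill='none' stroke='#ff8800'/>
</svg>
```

; LightBurn 1.6.03
; GRBL device profile, absolute coords
G21
G90
G0 X170.934 Y14.910
M4 S837
G1 X56.893 Y30.449 F887
G1 X30.098 Y74.205 F887
G1 X35.345 Y72.625 F887
G1 X32.933 Y79.553 F887
M5
G0 X0.000 Y0.000

Since the viewBox matches the mm dimensions, user units are millimetres directly. The only transform is the Y-flip y_m = 103.617 − y_svg.

Shape 1 is a open polyline drawn with `<path>`. Its stroke #ff8800 means cut at S837, F887. After flipping Y the toolpath is (170.934,14.910) → (56.893,30.449) → (30.098,74.205) → (35.345,72.625) → (32.933,79.553).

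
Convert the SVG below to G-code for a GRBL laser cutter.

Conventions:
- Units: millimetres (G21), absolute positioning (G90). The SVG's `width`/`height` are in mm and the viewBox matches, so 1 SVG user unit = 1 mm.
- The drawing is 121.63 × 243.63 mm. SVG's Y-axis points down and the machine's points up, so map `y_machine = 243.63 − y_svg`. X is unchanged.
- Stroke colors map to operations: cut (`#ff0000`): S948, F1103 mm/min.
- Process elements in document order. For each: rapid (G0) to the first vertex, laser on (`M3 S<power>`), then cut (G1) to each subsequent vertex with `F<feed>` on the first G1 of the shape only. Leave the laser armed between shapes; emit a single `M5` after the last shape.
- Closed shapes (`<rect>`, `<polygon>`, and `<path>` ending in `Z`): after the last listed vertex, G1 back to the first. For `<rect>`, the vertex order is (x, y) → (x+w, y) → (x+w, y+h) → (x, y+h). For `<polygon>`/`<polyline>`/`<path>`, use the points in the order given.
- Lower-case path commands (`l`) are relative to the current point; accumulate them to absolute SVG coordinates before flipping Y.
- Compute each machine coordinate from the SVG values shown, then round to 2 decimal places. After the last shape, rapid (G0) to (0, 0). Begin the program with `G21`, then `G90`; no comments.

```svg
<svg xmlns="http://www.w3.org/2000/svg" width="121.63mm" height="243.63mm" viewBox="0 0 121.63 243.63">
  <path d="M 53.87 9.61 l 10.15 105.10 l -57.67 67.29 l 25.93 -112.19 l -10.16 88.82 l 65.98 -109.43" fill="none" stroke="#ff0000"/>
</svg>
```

Since the viewBox matches the mm dimensions, user units are millimetres directly. The only transform is the Y-flip y_m = 243.63 − y_svg.

Shape 1 is a open polyline drawn with `<path>`. Its stroke #ff0000 means cut at S948, F1103. After flipping Y the toolpath is (53.87,234.02) → (64.02,128.92) → (6.35,61.63) → (32.28,173.82) → (22.12,85.00) → (88.10,194.43).

G21
G90
G0 X53.87 Y234.02
M3 S948
G1 X64.02 Y128.92 F1103
G1 X6.35 Y61.63
G1 X32.28 Y173.82
G1 X22.12 Y85.00
G1 X88.10 Y194.43
M5
G0 X0.00 Y0.00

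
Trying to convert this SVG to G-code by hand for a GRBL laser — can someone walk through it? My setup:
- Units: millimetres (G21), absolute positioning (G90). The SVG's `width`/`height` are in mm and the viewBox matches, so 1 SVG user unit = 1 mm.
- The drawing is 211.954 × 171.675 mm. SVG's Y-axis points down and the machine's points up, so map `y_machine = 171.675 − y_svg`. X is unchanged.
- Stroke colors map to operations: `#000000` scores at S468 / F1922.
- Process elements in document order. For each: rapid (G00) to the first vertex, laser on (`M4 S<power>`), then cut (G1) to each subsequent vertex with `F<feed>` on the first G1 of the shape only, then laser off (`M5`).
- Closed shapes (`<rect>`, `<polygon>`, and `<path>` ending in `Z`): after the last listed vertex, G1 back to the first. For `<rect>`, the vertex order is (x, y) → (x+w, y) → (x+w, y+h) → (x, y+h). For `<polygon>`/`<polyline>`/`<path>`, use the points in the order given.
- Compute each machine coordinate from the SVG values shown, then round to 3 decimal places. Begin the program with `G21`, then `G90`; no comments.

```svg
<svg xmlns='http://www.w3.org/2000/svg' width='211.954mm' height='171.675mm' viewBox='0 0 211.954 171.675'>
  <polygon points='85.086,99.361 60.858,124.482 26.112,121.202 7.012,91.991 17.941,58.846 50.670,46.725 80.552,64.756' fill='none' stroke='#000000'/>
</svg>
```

G21
G90
G00 X85.086 Y72.314
M4 S468
G1 X60.858 Y47.193 F1922
G1 X26.112 Y50.473
G1 X7.012 Y79.684
G1 X17.941 Y112.829
G1 X50.670 Y124.950
G1 X80.552 Y106.919
G1 X85.086 Y72.314
M5

1 u = 1 mm; y_m = 171.675 − y.

[1] `<polygon>` regular polygon, #000000→score S468 F1922: (85.086,72.314) → (60.858,47.193) → (26.112,50.473) → (7.012,79.684) → (17.941,112.829) → (50.670,124.950) → (80.552,106.919) → (85.086,72.314) (closed)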